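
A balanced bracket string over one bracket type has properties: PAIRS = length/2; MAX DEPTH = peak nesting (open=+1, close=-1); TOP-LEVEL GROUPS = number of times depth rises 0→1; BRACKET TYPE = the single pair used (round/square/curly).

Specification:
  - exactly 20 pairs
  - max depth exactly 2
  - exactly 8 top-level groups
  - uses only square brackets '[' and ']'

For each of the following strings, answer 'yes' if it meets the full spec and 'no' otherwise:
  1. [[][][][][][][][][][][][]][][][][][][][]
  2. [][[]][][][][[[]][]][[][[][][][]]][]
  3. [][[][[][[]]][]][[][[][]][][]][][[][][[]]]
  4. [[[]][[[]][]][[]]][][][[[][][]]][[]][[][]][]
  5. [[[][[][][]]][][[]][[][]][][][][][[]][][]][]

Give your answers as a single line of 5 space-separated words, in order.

Answer: yes no no no no

Derivation:
String 1 '[[][][][][][][][][][][][]][][][][][][][]': depth seq [1 2 1 2 1 2 1 2 1 2 1 2 1 2 1 2 1 2 1 2 1 2 1 2 1 0 1 0 1 0 1 0 1 0 1 0 1 0 1 0]
  -> pairs=20 depth=2 groups=8 -> yes
String 2 '[][[]][][][][[[]][]][[][[][][][]]][]': depth seq [1 0 1 2 1 0 1 0 1 0 1 0 1 2 3 2 1 2 1 0 1 2 1 2 3 2 3 2 3 2 3 2 1 0 1 0]
  -> pairs=18 depth=3 groups=8 -> no
String 3 '[][[][[][[]]][]][[][[][]][][]][][[][][[]]]': depth seq [1 0 1 2 1 2 3 2 3 4 3 2 1 2 1 0 1 2 1 2 3 2 3 2 1 2 1 2 1 0 1 0 1 2 1 2 1 2 3 2 1 0]
  -> pairs=21 depth=4 groups=5 -> no
String 4 '[[[]][[[]][]][[]]][][][[[][][]]][[]][[][]][]': depth seq [1 2 3 2 1 2 3 4 3 2 3 2 1 2 3 2 1 0 1 0 1 0 1 2 3 2 3 2 3 2 1 0 1 2 1 0 1 2 1 2 1 0 1 0]
  -> pairs=22 depth=4 groups=7 -> no
String 5 '[[[][[][][]]][][[]][[][]][][][][][[]][][]][]': depth seq [1 2 3 2 3 4 3 4 3 4 3 2 1 2 1 2 3 2 1 2 3 2 3 2 1 2 1 2 1 2 1 2 1 2 3 2 1 2 1 2 1 0 1 0]
  -> pairs=22 depth=4 groups=2 -> no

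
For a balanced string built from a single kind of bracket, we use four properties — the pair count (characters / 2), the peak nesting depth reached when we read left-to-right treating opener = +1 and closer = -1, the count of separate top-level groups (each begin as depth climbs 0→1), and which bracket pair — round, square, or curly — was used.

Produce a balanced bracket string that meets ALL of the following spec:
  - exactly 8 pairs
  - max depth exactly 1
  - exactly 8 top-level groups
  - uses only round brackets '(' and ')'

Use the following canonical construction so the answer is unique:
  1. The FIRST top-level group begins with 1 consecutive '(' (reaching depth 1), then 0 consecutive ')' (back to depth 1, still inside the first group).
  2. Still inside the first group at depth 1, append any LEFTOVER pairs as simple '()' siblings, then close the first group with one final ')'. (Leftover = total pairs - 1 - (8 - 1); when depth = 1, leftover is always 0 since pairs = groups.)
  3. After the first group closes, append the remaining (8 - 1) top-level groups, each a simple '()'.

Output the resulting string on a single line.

Answer: ()()()()()()()()

Derivation:
Spec: pairs=8 depth=1 groups=8
Leftover pairs = 8 - 1 - (8-1) = 0
First group: deep chain of depth 1 + 0 sibling pairs
Remaining 7 groups: simple '()' each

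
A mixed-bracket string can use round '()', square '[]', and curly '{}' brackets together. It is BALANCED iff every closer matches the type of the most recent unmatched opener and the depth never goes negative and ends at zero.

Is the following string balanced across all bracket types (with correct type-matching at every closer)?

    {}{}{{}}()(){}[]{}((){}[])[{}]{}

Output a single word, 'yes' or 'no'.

pos 0: push '{'; stack = {
pos 1: '}' matches '{'; pop; stack = (empty)
pos 2: push '{'; stack = {
pos 3: '}' matches '{'; pop; stack = (empty)
pos 4: push '{'; stack = {
pos 5: push '{'; stack = {{
pos 6: '}' matches '{'; pop; stack = {
pos 7: '}' matches '{'; pop; stack = (empty)
pos 8: push '('; stack = (
pos 9: ')' matches '('; pop; stack = (empty)
pos 10: push '('; stack = (
pos 11: ')' matches '('; pop; stack = (empty)
pos 12: push '{'; stack = {
pos 13: '}' matches '{'; pop; stack = (empty)
pos 14: push '['; stack = [
pos 15: ']' matches '['; pop; stack = (empty)
pos 16: push '{'; stack = {
pos 17: '}' matches '{'; pop; stack = (empty)
pos 18: push '('; stack = (
pos 19: push '('; stack = ((
pos 20: ')' matches '('; pop; stack = (
pos 21: push '{'; stack = ({
pos 22: '}' matches '{'; pop; stack = (
pos 23: push '['; stack = ([
pos 24: ']' matches '['; pop; stack = (
pos 25: ')' matches '('; pop; stack = (empty)
pos 26: push '['; stack = [
pos 27: push '{'; stack = [{
pos 28: '}' matches '{'; pop; stack = [
pos 29: ']' matches '['; pop; stack = (empty)
pos 30: push '{'; stack = {
pos 31: '}' matches '{'; pop; stack = (empty)
end: stack empty → VALID
Verdict: properly nested → yes

Answer: yes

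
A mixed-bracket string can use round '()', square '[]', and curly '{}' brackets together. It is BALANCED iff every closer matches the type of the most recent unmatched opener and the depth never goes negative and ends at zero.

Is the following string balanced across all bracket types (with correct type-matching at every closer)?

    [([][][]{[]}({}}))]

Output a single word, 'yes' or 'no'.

pos 0: push '['; stack = [
pos 1: push '('; stack = [(
pos 2: push '['; stack = [([
pos 3: ']' matches '['; pop; stack = [(
pos 4: push '['; stack = [([
pos 5: ']' matches '['; pop; stack = [(
pos 6: push '['; stack = [([
pos 7: ']' matches '['; pop; stack = [(
pos 8: push '{'; stack = [({
pos 9: push '['; stack = [({[
pos 10: ']' matches '['; pop; stack = [({
pos 11: '}' matches '{'; pop; stack = [(
pos 12: push '('; stack = [((
pos 13: push '{'; stack = [(({
pos 14: '}' matches '{'; pop; stack = [((
pos 15: saw closer '}' but top of stack is '(' (expected ')') → INVALID
Verdict: type mismatch at position 15: '}' closes '(' → no

Answer: no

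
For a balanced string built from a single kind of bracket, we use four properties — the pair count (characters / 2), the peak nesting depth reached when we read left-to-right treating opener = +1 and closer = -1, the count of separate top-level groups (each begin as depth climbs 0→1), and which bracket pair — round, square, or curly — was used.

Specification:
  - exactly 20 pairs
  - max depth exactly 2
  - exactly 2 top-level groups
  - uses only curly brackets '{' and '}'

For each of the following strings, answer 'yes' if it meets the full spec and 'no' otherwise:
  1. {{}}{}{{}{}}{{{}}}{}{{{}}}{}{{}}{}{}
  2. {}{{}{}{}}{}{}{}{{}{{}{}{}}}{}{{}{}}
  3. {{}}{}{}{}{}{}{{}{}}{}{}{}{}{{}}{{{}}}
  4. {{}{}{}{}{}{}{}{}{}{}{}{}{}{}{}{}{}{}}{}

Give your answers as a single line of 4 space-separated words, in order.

String 1 '{{}}{}{{}{}}{{{}}}{}{{{}}}{}{{}}{}{}': depth seq [1 2 1 0 1 0 1 2 1 2 1 0 1 2 3 2 1 0 1 0 1 2 3 2 1 0 1 0 1 2 1 0 1 0 1 0]
  -> pairs=18 depth=3 groups=10 -> no
String 2 '{}{{}{}{}}{}{}{}{{}{{}{}{}}}{}{{}{}}': depth seq [1 0 1 2 1 2 1 2 1 0 1 0 1 0 1 0 1 2 1 2 3 2 3 2 3 2 1 0 1 0 1 2 1 2 1 0]
  -> pairs=18 depth=3 groups=8 -> no
String 3 '{{}}{}{}{}{}{}{{}{}}{}{}{}{}{{}}{{{}}}': depth seq [1 2 1 0 1 0 1 0 1 0 1 0 1 0 1 2 1 2 1 0 1 0 1 0 1 0 1 0 1 2 1 0 1 2 3 2 1 0]
  -> pairs=19 depth=3 groups=13 -> no
String 4 '{{}{}{}{}{}{}{}{}{}{}{}{}{}{}{}{}{}{}}{}': depth seq [1 2 1 2 1 2 1 2 1 2 1 2 1 2 1 2 1 2 1 2 1 2 1 2 1 2 1 2 1 2 1 2 1 2 1 2 1 0 1 0]
  -> pairs=20 depth=2 groups=2 -> yes

Answer: no no no yes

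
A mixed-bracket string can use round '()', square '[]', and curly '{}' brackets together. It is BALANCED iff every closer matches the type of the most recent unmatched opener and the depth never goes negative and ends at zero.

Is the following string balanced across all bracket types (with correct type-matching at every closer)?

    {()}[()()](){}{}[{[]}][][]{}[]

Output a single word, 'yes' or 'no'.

pos 0: push '{'; stack = {
pos 1: push '('; stack = {(
pos 2: ')' matches '('; pop; stack = {
pos 3: '}' matches '{'; pop; stack = (empty)
pos 4: push '['; stack = [
pos 5: push '('; stack = [(
pos 6: ')' matches '('; pop; stack = [
pos 7: push '('; stack = [(
pos 8: ')' matches '('; pop; stack = [
pos 9: ']' matches '['; pop; stack = (empty)
pos 10: push '('; stack = (
pos 11: ')' matches '('; pop; stack = (empty)
pos 12: push '{'; stack = {
pos 13: '}' matches '{'; pop; stack = (empty)
pos 14: push '{'; stack = {
pos 15: '}' matches '{'; pop; stack = (empty)
pos 16: push '['; stack = [
pos 17: push '{'; stack = [{
pos 18: push '['; stack = [{[
pos 19: ']' matches '['; pop; stack = [{
pos 20: '}' matches '{'; pop; stack = [
pos 21: ']' matches '['; pop; stack = (empty)
pos 22: push '['; stack = [
pos 23: ']' matches '['; pop; stack = (empty)
pos 24: push '['; stack = [
pos 25: ']' matches '['; pop; stack = (empty)
pos 26: push '{'; stack = {
pos 27: '}' matches '{'; pop; stack = (empty)
pos 28: push '['; stack = [
pos 29: ']' matches '['; pop; stack = (empty)
end: stack empty → VALID
Verdict: properly nested → yes

Answer: yes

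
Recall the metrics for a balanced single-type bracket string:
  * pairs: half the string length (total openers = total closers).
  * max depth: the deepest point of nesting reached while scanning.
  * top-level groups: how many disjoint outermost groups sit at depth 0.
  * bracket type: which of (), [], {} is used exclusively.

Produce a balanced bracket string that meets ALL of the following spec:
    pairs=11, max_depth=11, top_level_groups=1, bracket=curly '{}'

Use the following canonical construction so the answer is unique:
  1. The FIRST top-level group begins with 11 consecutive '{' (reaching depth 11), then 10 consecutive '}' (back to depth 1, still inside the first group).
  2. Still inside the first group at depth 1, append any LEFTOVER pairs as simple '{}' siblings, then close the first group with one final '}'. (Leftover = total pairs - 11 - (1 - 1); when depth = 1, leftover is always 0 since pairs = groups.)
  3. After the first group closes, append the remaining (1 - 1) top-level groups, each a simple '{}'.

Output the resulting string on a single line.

Spec: pairs=11 depth=11 groups=1
Leftover pairs = 11 - 11 - (1-1) = 0
First group: deep chain of depth 11 + 0 sibling pairs
Remaining 0 groups: simple '{}' each

Answer: {{{{{{{{{{{}}}}}}}}}}}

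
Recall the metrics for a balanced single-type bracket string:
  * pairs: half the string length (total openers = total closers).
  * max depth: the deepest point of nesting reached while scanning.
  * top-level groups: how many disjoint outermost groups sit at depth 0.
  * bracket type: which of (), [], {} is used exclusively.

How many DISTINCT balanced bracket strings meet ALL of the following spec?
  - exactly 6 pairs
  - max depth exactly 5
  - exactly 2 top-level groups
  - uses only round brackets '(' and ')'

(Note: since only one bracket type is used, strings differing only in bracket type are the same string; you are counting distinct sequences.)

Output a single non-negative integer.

Answer: 2

Derivation:
Spec: pairs=6 depth=5 groups=2
Count(depth <= 5) = 42
Count(depth <= 4) = 40
Count(depth == 5) = 42 - 40 = 2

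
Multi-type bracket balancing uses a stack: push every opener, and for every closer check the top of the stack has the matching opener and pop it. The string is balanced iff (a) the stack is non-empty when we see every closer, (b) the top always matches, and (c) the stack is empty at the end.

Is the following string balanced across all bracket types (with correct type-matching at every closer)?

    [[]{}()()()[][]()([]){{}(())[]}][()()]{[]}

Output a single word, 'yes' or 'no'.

pos 0: push '['; stack = [
pos 1: push '['; stack = [[
pos 2: ']' matches '['; pop; stack = [
pos 3: push '{'; stack = [{
pos 4: '}' matches '{'; pop; stack = [
pos 5: push '('; stack = [(
pos 6: ')' matches '('; pop; stack = [
pos 7: push '('; stack = [(
pos 8: ')' matches '('; pop; stack = [
pos 9: push '('; stack = [(
pos 10: ')' matches '('; pop; stack = [
pos 11: push '['; stack = [[
pos 12: ']' matches '['; pop; stack = [
pos 13: push '['; stack = [[
pos 14: ']' matches '['; pop; stack = [
pos 15: push '('; stack = [(
pos 16: ')' matches '('; pop; stack = [
pos 17: push '('; stack = [(
pos 18: push '['; stack = [([
pos 19: ']' matches '['; pop; stack = [(
pos 20: ')' matches '('; pop; stack = [
pos 21: push '{'; stack = [{
pos 22: push '{'; stack = [{{
pos 23: '}' matches '{'; pop; stack = [{
pos 24: push '('; stack = [{(
pos 25: push '('; stack = [{((
pos 26: ')' matches '('; pop; stack = [{(
pos 27: ')' matches '('; pop; stack = [{
pos 28: push '['; stack = [{[
pos 29: ']' matches '['; pop; stack = [{
pos 30: '}' matches '{'; pop; stack = [
pos 31: ']' matches '['; pop; stack = (empty)
pos 32: push '['; stack = [
pos 33: push '('; stack = [(
pos 34: ')' matches '('; pop; stack = [
pos 35: push '('; stack = [(
pos 36: ')' matches '('; pop; stack = [
pos 37: ']' matches '['; pop; stack = (empty)
pos 38: push '{'; stack = {
pos 39: push '['; stack = {[
pos 40: ']' matches '['; pop; stack = {
pos 41: '}' matches '{'; pop; stack = (empty)
end: stack empty → VALID
Verdict: properly nested → yes

Answer: yes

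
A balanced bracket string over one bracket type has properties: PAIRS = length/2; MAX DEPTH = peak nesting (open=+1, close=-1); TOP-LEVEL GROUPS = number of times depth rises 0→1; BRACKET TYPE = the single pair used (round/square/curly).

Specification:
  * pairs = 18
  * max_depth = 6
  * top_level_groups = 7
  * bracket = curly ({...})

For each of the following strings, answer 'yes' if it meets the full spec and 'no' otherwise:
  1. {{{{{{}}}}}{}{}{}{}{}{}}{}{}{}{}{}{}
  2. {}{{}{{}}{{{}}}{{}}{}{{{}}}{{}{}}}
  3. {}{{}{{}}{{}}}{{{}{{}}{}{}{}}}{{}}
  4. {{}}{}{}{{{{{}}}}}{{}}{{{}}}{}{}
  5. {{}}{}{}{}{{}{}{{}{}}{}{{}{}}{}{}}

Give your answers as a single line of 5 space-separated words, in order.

Answer: yes no no no no

Derivation:
String 1 '{{{{{{}}}}}{}{}{}{}{}{}}{}{}{}{}{}{}': depth seq [1 2 3 4 5 6 5 4 3 2 1 2 1 2 1 2 1 2 1 2 1 2 1 0 1 0 1 0 1 0 1 0 1 0 1 0]
  -> pairs=18 depth=6 groups=7 -> yes
String 2 '{}{{}{{}}{{{}}}{{}}{}{{{}}}{{}{}}}': depth seq [1 0 1 2 1 2 3 2 1 2 3 4 3 2 1 2 3 2 1 2 1 2 3 4 3 2 1 2 3 2 3 2 1 0]
  -> pairs=17 depth=4 groups=2 -> no
String 3 '{}{{}{{}}{{}}}{{{}{{}}{}{}{}}}{{}}': depth seq [1 0 1 2 1 2 3 2 1 2 3 2 1 0 1 2 3 2 3 4 3 2 3 2 3 2 3 2 1 0 1 2 1 0]
  -> pairs=17 depth=4 groups=4 -> no
String 4 '{{}}{}{}{{{{{}}}}}{{}}{{{}}}{}{}': depth seq [1 2 1 0 1 0 1 0 1 2 3 4 5 4 3 2 1 0 1 2 1 0 1 2 3 2 1 0 1 0 1 0]
  -> pairs=16 depth=5 groups=8 -> no
String 5 '{{}}{}{}{}{{}{}{{}{}}{}{{}{}}{}{}}': depth seq [1 2 1 0 1 0 1 0 1 0 1 2 1 2 1 2 3 2 3 2 1 2 1 2 3 2 3 2 1 2 1 2 1 0]
  -> pairs=17 depth=3 groups=5 -> no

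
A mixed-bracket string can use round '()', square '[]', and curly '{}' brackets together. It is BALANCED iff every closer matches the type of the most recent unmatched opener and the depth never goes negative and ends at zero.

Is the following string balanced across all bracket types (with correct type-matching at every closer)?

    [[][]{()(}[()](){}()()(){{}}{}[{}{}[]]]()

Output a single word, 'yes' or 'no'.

pos 0: push '['; stack = [
pos 1: push '['; stack = [[
pos 2: ']' matches '['; pop; stack = [
pos 3: push '['; stack = [[
pos 4: ']' matches '['; pop; stack = [
pos 5: push '{'; stack = [{
pos 6: push '('; stack = [{(
pos 7: ')' matches '('; pop; stack = [{
pos 8: push '('; stack = [{(
pos 9: saw closer '}' but top of stack is '(' (expected ')') → INVALID
Verdict: type mismatch at position 9: '}' closes '(' → no

Answer: no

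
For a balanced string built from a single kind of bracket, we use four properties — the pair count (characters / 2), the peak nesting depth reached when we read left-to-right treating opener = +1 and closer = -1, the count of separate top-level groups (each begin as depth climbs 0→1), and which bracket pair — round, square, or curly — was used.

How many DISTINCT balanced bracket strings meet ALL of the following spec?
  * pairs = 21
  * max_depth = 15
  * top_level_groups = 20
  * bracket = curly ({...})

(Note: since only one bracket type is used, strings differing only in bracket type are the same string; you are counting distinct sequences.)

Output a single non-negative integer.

Spec: pairs=21 depth=15 groups=20
Count(depth <= 15) = 20
Count(depth <= 14) = 20
Count(depth == 15) = 20 - 20 = 0

Answer: 0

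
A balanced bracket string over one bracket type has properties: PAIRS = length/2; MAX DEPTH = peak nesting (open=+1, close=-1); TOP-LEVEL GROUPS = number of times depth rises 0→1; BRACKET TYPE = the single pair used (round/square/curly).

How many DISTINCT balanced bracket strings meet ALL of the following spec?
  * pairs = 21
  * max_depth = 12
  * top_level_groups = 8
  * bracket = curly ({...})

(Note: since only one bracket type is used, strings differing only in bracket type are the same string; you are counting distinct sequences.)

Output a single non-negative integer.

Spec: pairs=21 depth=12 groups=8
Count(depth <= 12) = 218348872
Count(depth <= 11) = 218345416
Count(depth == 12) = 218348872 - 218345416 = 3456

Answer: 3456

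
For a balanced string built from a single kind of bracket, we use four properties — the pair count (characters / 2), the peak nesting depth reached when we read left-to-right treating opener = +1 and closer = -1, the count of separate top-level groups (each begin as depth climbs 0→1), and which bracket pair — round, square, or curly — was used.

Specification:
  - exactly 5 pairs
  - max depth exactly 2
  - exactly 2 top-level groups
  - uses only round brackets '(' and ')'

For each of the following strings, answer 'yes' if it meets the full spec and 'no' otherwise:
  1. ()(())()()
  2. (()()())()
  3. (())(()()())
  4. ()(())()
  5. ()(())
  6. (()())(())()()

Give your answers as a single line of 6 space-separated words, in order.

Answer: no yes no no no no

Derivation:
String 1 '()(())()()': depth seq [1 0 1 2 1 0 1 0 1 0]
  -> pairs=5 depth=2 groups=4 -> no
String 2 '(()()())()': depth seq [1 2 1 2 1 2 1 0 1 0]
  -> pairs=5 depth=2 groups=2 -> yes
String 3 '(())(()()())': depth seq [1 2 1 0 1 2 1 2 1 2 1 0]
  -> pairs=6 depth=2 groups=2 -> no
String 4 '()(())()': depth seq [1 0 1 2 1 0 1 0]
  -> pairs=4 depth=2 groups=3 -> no
String 5 '()(())': depth seq [1 0 1 2 1 0]
  -> pairs=3 depth=2 groups=2 -> no
String 6 '(()())(())()()': depth seq [1 2 1 2 1 0 1 2 1 0 1 0 1 0]
  -> pairs=7 depth=2 groups=4 -> no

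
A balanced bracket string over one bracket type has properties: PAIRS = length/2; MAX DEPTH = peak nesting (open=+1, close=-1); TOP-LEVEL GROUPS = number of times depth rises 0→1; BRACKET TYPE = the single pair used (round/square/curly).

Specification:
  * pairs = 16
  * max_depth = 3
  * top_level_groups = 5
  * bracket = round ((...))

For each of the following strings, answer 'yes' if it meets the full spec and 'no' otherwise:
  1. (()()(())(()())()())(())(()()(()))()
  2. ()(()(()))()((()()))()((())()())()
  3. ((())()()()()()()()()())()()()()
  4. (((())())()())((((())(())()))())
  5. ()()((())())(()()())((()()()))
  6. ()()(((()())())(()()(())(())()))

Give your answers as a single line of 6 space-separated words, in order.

String 1 '(()()(())(()())()())(())(()()(()))()': depth seq [1 2 1 2 1 2 3 2 1 2 3 2 3 2 1 2 1 2 1 0 1 2 1 0 1 2 1 2 1 2 3 2 1 0 1 0]
  -> pairs=18 depth=3 groups=4 -> no
String 2 '()(()(()))()((()()))()((())()())()': depth seq [1 0 1 2 1 2 3 2 1 0 1 0 1 2 3 2 3 2 1 0 1 0 1 2 3 2 1 2 1 2 1 0 1 0]
  -> pairs=17 depth=3 groups=7 -> no
String 3 '((())()()()()()()()()())()()()()': depth seq [1 2 3 2 1 2 1 2 1 2 1 2 1 2 1 2 1 2 1 2 1 2 1 0 1 0 1 0 1 0 1 0]
  -> pairs=16 depth=3 groups=5 -> yes
String 4 '(((())())()())((((())(())()))())': depth seq [1 2 3 4 3 2 3 2 1 2 1 2 1 0 1 2 3 4 5 4 3 4 5 4 3 4 3 2 1 2 1 0]
  -> pairs=16 depth=5 groups=2 -> no
String 5 '()()((())())(()()())((()()()))': depth seq [1 0 1 0 1 2 3 2 1 2 1 0 1 2 1 2 1 2 1 0 1 2 3 2 3 2 3 2 1 0]
  -> pairs=15 depth=3 groups=5 -> no
String 6 '()()(((()())())(()()(())(())()))': depth seq [1 0 1 0 1 2 3 4 3 4 3 2 3 2 1 2 3 2 3 2 3 4 3 2 3 4 3 2 3 2 1 0]
  -> pairs=16 depth=4 groups=3 -> no

Answer: no no yes no no no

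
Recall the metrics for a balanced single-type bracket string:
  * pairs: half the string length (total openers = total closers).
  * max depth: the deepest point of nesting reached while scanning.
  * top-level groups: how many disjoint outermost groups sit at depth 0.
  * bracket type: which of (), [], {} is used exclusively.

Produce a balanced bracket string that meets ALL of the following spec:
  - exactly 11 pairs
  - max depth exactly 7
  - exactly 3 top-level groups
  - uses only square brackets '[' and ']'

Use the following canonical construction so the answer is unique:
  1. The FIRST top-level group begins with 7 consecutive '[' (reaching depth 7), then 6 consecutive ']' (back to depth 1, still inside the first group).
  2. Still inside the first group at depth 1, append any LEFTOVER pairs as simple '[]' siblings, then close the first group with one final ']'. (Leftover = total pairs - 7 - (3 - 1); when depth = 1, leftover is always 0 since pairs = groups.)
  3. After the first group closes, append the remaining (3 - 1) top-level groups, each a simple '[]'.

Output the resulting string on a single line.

Spec: pairs=11 depth=7 groups=3
Leftover pairs = 11 - 7 - (3-1) = 2
First group: deep chain of depth 7 + 2 sibling pairs
Remaining 2 groups: simple '[]' each

Answer: [[[[[[[]]]]]][][]][][]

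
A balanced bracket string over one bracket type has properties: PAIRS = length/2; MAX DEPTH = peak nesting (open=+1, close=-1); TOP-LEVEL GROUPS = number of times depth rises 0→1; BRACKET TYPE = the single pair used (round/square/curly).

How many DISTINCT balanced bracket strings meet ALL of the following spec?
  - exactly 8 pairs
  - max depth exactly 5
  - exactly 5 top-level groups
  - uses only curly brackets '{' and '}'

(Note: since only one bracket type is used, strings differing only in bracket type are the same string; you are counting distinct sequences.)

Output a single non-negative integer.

Spec: pairs=8 depth=5 groups=5
Count(depth <= 5) = 75
Count(depth <= 4) = 75
Count(depth == 5) = 75 - 75 = 0

Answer: 0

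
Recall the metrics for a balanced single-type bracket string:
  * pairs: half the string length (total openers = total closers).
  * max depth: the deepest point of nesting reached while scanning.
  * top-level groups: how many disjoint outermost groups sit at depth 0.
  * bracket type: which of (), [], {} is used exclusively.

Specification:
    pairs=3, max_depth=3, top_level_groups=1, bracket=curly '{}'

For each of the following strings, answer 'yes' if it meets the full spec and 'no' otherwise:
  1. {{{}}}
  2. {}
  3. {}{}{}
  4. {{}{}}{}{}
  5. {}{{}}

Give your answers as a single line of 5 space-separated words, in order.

Answer: yes no no no no

Derivation:
String 1 '{{{}}}': depth seq [1 2 3 2 1 0]
  -> pairs=3 depth=3 groups=1 -> yes
String 2 '{}': depth seq [1 0]
  -> pairs=1 depth=1 groups=1 -> no
String 3 '{}{}{}': depth seq [1 0 1 0 1 0]
  -> pairs=3 depth=1 groups=3 -> no
String 4 '{{}{}}{}{}': depth seq [1 2 1 2 1 0 1 0 1 0]
  -> pairs=5 depth=2 groups=3 -> no
String 5 '{}{{}}': depth seq [1 0 1 2 1 0]
  -> pairs=3 depth=2 groups=2 -> no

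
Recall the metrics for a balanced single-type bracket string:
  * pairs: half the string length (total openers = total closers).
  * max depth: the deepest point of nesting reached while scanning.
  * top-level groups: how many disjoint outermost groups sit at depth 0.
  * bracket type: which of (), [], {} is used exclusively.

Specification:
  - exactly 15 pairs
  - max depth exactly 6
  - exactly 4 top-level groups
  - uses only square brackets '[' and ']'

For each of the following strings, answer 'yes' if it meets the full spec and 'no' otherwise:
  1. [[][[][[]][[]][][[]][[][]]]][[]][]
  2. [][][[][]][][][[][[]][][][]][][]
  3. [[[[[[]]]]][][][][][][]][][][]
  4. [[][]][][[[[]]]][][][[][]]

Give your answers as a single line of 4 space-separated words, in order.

Answer: no no yes no

Derivation:
String 1 '[[][[][[]][[]][][[]][[][]]]][[]][]': depth seq [1 2 1 2 3 2 3 4 3 2 3 4 3 2 3 2 3 4 3 2 3 4 3 4 3 2 1 0 1 2 1 0 1 0]
  -> pairs=17 depth=4 groups=3 -> no
String 2 '[][][[][]][][][[][[]][][][]][][]': depth seq [1 0 1 0 1 2 1 2 1 0 1 0 1 0 1 2 1 2 3 2 1 2 1 2 1 2 1 0 1 0 1 0]
  -> pairs=16 depth=3 groups=8 -> no
String 3 '[[[[[[]]]]][][][][][][]][][][]': depth seq [1 2 3 4 5 6 5 4 3 2 1 2 1 2 1 2 1 2 1 2 1 2 1 0 1 0 1 0 1 0]
  -> pairs=15 depth=6 groups=4 -> yes
String 4 '[[][]][][[[[]]]][][][[][]]': depth seq [1 2 1 2 1 0 1 0 1 2 3 4 3 2 1 0 1 0 1 0 1 2 1 2 1 0]
  -> pairs=13 depth=4 groups=6 -> no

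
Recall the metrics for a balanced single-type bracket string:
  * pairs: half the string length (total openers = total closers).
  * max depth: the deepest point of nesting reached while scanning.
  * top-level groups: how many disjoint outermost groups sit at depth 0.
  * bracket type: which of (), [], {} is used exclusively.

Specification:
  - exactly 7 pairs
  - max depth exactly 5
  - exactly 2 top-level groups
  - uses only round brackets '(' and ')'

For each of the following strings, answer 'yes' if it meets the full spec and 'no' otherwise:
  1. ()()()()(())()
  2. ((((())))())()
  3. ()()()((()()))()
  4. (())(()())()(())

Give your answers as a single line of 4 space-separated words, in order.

String 1 '()()()()(())()': depth seq [1 0 1 0 1 0 1 0 1 2 1 0 1 0]
  -> pairs=7 depth=2 groups=6 -> no
String 2 '((((())))())()': depth seq [1 2 3 4 5 4 3 2 1 2 1 0 1 0]
  -> pairs=7 depth=5 groups=2 -> yes
String 3 '()()()((()()))()': depth seq [1 0 1 0 1 0 1 2 3 2 3 2 1 0 1 0]
  -> pairs=8 depth=3 groups=5 -> no
String 4 '(())(()())()(())': depth seq [1 2 1 0 1 2 1 2 1 0 1 0 1 2 1 0]
  -> pairs=8 depth=2 groups=4 -> no

Answer: no yes no no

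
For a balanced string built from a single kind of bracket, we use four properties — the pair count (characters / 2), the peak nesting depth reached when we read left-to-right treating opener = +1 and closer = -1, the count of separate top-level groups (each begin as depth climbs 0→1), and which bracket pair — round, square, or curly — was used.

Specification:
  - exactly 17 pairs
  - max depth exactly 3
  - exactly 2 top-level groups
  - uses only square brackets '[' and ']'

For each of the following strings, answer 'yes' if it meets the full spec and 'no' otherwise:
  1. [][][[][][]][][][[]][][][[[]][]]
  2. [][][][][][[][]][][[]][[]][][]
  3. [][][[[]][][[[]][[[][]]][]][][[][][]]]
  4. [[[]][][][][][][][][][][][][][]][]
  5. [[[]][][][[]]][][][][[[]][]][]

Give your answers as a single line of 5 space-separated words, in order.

Answer: no no no yes no

Derivation:
String 1 '[][][[][][]][][][[]][][][[[]][]]': depth seq [1 0 1 0 1 2 1 2 1 2 1 0 1 0 1 0 1 2 1 0 1 0 1 0 1 2 3 2 1 2 1 0]
  -> pairs=16 depth=3 groups=9 -> no
String 2 '[][][][][][[][]][][[]][[]][][]': depth seq [1 0 1 0 1 0 1 0 1 0 1 2 1 2 1 0 1 0 1 2 1 0 1 2 1 0 1 0 1 0]
  -> pairs=15 depth=2 groups=11 -> no
String 3 '[][][[[]][][[[]][[[][]]][]][][[][][]]]': depth seq [1 0 1 0 1 2 3 2 1 2 1 2 3 4 3 2 3 4 5 4 5 4 3 2 3 2 1 2 1 2 3 2 3 2 3 2 1 0]
  -> pairs=19 depth=5 groups=3 -> no
String 4 '[[[]][][][][][][][][][][][][][]][]': depth seq [1 2 3 2 1 2 1 2 1 2 1 2 1 2 1 2 1 2 1 2 1 2 1 2 1 2 1 2 1 2 1 0 1 0]
  -> pairs=17 depth=3 groups=2 -> yes
String 5 '[[[]][][][[]]][][][][[[]][]][]': depth seq [1 2 3 2 1 2 1 2 1 2 3 2 1 0 1 0 1 0 1 0 1 2 3 2 1 2 1 0 1 0]
  -> pairs=15 depth=3 groups=6 -> no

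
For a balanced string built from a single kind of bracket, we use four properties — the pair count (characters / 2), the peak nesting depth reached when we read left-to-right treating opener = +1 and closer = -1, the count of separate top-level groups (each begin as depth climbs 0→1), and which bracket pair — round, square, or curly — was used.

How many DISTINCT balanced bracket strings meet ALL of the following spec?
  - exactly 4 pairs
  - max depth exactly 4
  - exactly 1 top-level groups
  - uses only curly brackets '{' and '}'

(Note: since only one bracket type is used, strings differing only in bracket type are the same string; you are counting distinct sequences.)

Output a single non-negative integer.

Answer: 1

Derivation:
Spec: pairs=4 depth=4 groups=1
Count(depth <= 4) = 5
Count(depth <= 3) = 4
Count(depth == 4) = 5 - 4 = 1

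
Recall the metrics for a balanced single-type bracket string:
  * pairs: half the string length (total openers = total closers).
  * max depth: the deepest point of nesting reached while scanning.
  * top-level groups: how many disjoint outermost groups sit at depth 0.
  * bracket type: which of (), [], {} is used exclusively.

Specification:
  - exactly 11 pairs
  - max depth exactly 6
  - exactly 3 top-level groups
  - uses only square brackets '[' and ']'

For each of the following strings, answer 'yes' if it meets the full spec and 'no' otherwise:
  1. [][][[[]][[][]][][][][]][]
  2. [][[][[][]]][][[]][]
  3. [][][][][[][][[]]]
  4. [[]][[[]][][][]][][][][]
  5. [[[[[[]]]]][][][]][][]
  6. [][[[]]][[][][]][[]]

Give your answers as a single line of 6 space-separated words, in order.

Answer: no no no no yes no

Derivation:
String 1 '[][][[[]][[][]][][][][]][]': depth seq [1 0 1 0 1 2 3 2 1 2 3 2 3 2 1 2 1 2 1 2 1 2 1 0 1 0]
  -> pairs=13 depth=3 groups=4 -> no
String 2 '[][[][[][]]][][[]][]': depth seq [1 0 1 2 1 2 3 2 3 2 1 0 1 0 1 2 1 0 1 0]
  -> pairs=10 depth=3 groups=5 -> no
String 3 '[][][][][[][][[]]]': depth seq [1 0 1 0 1 0 1 0 1 2 1 2 1 2 3 2 1 0]
  -> pairs=9 depth=3 groups=5 -> no
String 4 '[[]][[[]][][][]][][][][]': depth seq [1 2 1 0 1 2 3 2 1 2 1 2 1 2 1 0 1 0 1 0 1 0 1 0]
  -> pairs=12 depth=3 groups=6 -> no
String 5 '[[[[[[]]]]][][][]][][]': depth seq [1 2 3 4 5 6 5 4 3 2 1 2 1 2 1 2 1 0 1 0 1 0]
  -> pairs=11 depth=6 groups=3 -> yes
String 6 '[][[[]]][[][][]][[]]': depth seq [1 0 1 2 3 2 1 0 1 2 1 2 1 2 1 0 1 2 1 0]
  -> pairs=10 depth=3 groups=4 -> no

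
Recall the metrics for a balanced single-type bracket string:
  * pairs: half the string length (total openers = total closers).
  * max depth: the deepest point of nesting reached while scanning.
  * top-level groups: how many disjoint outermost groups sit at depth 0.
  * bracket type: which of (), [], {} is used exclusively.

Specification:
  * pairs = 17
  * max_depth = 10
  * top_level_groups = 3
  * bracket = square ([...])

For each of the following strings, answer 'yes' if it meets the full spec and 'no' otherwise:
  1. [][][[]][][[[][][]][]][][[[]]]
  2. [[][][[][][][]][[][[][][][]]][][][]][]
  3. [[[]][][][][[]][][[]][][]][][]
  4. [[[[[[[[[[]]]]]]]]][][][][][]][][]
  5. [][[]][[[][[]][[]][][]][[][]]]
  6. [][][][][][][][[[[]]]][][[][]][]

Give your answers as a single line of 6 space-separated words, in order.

Answer: no no no yes no no

Derivation:
String 1 '[][][[]][][[[][][]][]][][[[]]]': depth seq [1 0 1 0 1 2 1 0 1 0 1 2 3 2 3 2 3 2 1 2 1 0 1 0 1 2 3 2 1 0]
  -> pairs=15 depth=3 groups=7 -> no
String 2 '[[][][[][][][]][[][[][][][]]][][][]][]': depth seq [1 2 1 2 1 2 3 2 3 2 3 2 3 2 1 2 3 2 3 4 3 4 3 4 3 4 3 2 1 2 1 2 1 2 1 0 1 0]
  -> pairs=19 depth=4 groups=2 -> no
String 3 '[[[]][][][][[]][][[]][][]][][]': depth seq [1 2 3 2 1 2 1 2 1 2 1 2 3 2 1 2 1 2 3 2 1 2 1 2 1 0 1 0 1 0]
  -> pairs=15 depth=3 groups=3 -> no
String 4 '[[[[[[[[[[]]]]]]]]][][][][][]][][]': depth seq [1 2 3 4 5 6 7 8 9 10 9 8 7 6 5 4 3 2 1 2 1 2 1 2 1 2 1 2 1 0 1 0 1 0]
  -> pairs=17 depth=10 groups=3 -> yes
String 5 '[][[]][[[][[]][[]][][]][[][]]]': depth seq [1 0 1 2 1 0 1 2 3 2 3 4 3 2 3 4 3 2 3 2 3 2 1 2 3 2 3 2 1 0]
  -> pairs=15 depth=4 groups=3 -> no
String 6 '[][][][][][][][[[[]]]][][[][]][]': depth seq [1 0 1 0 1 0 1 0 1 0 1 0 1 0 1 2 3 4 3 2 1 0 1 0 1 2 1 2 1 0 1 0]
  -> pairs=16 depth=4 groups=11 -> no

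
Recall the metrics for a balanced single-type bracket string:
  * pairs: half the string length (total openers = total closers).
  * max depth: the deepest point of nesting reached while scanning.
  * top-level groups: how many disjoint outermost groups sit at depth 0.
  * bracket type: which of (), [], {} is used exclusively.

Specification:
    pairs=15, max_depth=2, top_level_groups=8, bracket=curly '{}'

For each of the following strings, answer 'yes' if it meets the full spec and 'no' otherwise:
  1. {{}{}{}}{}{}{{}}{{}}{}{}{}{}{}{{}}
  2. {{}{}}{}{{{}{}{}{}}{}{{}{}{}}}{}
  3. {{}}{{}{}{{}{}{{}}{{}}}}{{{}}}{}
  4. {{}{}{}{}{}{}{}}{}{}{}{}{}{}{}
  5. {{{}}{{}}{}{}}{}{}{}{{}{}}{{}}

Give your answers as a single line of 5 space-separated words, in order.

String 1 '{{}{}{}}{}{}{{}}{{}}{}{}{}{}{}{{}}': depth seq [1 2 1 2 1 2 1 0 1 0 1 0 1 2 1 0 1 2 1 0 1 0 1 0 1 0 1 0 1 0 1 2 1 0]
  -> pairs=17 depth=2 groups=11 -> no
String 2 '{{}{}}{}{{{}{}{}{}}{}{{}{}{}}}{}': depth seq [1 2 1 2 1 0 1 0 1 2 3 2 3 2 3 2 3 2 1 2 1 2 3 2 3 2 3 2 1 0 1 0]
  -> pairs=16 depth=3 groups=4 -> no
String 3 '{{}}{{}{}{{}{}{{}}{{}}}}{{{}}}{}': depth seq [1 2 1 0 1 2 1 2 1 2 3 2 3 2 3 4 3 2 3 4 3 2 1 0 1 2 3 2 1 0 1 0]
  -> pairs=16 depth=4 groups=4 -> no
String 4 '{{}{}{}{}{}{}{}}{}{}{}{}{}{}{}': depth seq [1 2 1 2 1 2 1 2 1 2 1 2 1 2 1 0 1 0 1 0 1 0 1 0 1 0 1 0 1 0]
  -> pairs=15 depth=2 groups=8 -> yes
String 5 '{{{}}{{}}{}{}}{}{}{}{{}{}}{{}}': depth seq [1 2 3 2 1 2 3 2 1 2 1 2 1 0 1 0 1 0 1 0 1 2 1 2 1 0 1 2 1 0]
  -> pairs=15 depth=3 groups=6 -> no

Answer: no no no yes no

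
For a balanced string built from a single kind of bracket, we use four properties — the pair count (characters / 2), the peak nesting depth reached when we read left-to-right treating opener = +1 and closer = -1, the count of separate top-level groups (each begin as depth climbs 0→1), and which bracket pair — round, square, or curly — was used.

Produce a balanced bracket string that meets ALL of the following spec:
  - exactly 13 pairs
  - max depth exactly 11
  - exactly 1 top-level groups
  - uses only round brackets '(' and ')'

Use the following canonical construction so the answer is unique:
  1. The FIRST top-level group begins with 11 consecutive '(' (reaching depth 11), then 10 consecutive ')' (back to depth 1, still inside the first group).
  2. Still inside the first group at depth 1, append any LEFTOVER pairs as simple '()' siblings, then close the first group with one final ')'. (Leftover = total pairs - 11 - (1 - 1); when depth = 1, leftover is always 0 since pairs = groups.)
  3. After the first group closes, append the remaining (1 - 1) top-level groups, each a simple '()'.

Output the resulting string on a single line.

Answer: ((((((((((())))))))))()())

Derivation:
Spec: pairs=13 depth=11 groups=1
Leftover pairs = 13 - 11 - (1-1) = 2
First group: deep chain of depth 11 + 2 sibling pairs
Remaining 0 groups: simple '()' each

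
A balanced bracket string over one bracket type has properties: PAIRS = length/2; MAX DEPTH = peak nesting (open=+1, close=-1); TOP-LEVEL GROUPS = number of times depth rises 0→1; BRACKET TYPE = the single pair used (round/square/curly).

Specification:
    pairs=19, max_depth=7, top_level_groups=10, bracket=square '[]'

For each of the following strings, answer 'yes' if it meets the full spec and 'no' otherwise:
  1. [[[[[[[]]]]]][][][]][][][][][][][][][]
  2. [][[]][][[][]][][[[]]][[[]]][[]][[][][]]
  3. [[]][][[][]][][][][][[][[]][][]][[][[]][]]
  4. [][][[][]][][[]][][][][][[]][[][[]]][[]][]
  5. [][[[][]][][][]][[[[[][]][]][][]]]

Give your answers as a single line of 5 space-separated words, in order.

String 1 '[[[[[[[]]]]]][][][]][][][][][][][][][]': depth seq [1 2 3 4 5 6 7 6 5 4 3 2 1 2 1 2 1 2 1 0 1 0 1 0 1 0 1 0 1 0 1 0 1 0 1 0 1 0]
  -> pairs=19 depth=7 groups=10 -> yes
String 2 '[][[]][][[][]][][[[]]][[[]]][[]][[][][]]': depth seq [1 0 1 2 1 0 1 0 1 2 1 2 1 0 1 0 1 2 3 2 1 0 1 2 3 2 1 0 1 2 1 0 1 2 1 2 1 2 1 0]
  -> pairs=20 depth=3 groups=9 -> no
String 3 '[[]][][[][]][][][][][[][[]][][]][[][[]][]]': depth seq [1 2 1 0 1 0 1 2 1 2 1 0 1 0 1 0 1 0 1 0 1 2 1 2 3 2 1 2 1 2 1 0 1 2 1 2 3 2 1 2 1 0]
  -> pairs=21 depth=3 groups=9 -> no
String 4 '[][][[][]][][[]][][][][][[]][[][[]]][[]][]': depth seq [1 0 1 0 1 2 1 2 1 0 1 0 1 2 1 0 1 0 1 0 1 0 1 0 1 2 1 0 1 2 1 2 3 2 1 0 1 2 1 0 1 0]
  -> pairs=21 depth=3 groups=13 -> no
String 5 '[][[[][]][][][]][[[[[][]][]][][]]]': depth seq [1 0 1 2 3 2 3 2 1 2 1 2 1 2 1 0 1 2 3 4 5 4 5 4 3 4 3 2 3 2 3 2 1 0]
  -> pairs=17 depth=5 groups=3 -> no

Answer: yes no no no no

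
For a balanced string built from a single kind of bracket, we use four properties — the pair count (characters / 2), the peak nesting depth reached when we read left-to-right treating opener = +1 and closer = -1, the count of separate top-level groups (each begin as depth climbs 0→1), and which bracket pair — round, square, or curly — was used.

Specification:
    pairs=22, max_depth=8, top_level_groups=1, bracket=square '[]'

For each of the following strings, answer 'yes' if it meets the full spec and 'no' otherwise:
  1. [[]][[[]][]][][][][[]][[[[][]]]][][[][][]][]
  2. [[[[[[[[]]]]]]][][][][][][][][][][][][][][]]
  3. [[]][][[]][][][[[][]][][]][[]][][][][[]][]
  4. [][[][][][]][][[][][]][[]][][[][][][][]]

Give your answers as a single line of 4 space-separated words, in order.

Answer: no yes no no

Derivation:
String 1 '[[]][[[]][]][][][][[]][[[[][]]]][][[][][]][]': depth seq [1 2 1 0 1 2 3 2 1 2 1 0 1 0 1 0 1 0 1 2 1 0 1 2 3 4 3 4 3 2 1 0 1 0 1 2 1 2 1 2 1 0 1 0]
  -> pairs=22 depth=4 groups=10 -> no
String 2 '[[[[[[[[]]]]]]][][][][][][][][][][][][][][]]': depth seq [1 2 3 4 5 6 7 8 7 6 5 4 3 2 1 2 1 2 1 2 1 2 1 2 1 2 1 2 1 2 1 2 1 2 1 2 1 2 1 2 1 2 1 0]
  -> pairs=22 depth=8 groups=1 -> yes
String 3 '[[]][][[]][][][[[][]][][]][[]][][][][[]][]': depth seq [1 2 1 0 1 0 1 2 1 0 1 0 1 0 1 2 3 2 3 2 1 2 1 2 1 0 1 2 1 0 1 0 1 0 1 0 1 2 1 0 1 0]
  -> pairs=21 depth=3 groups=12 -> no
String 4 '[][[][][][]][][[][][]][[]][][[][][][][]]': depth seq [1 0 1 2 1 2 1 2 1 2 1 0 1 0 1 2 1 2 1 2 1 0 1 2 1 0 1 0 1 2 1 2 1 2 1 2 1 2 1 0]
  -> pairs=20 depth=2 groups=7 -> no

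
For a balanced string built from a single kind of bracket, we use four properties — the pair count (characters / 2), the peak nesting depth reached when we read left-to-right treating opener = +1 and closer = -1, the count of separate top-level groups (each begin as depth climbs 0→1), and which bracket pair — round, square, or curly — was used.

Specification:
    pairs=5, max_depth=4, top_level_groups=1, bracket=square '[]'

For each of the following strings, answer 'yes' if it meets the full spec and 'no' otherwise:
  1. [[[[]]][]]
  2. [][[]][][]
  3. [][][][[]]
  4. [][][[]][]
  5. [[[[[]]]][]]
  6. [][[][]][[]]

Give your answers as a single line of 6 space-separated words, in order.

String 1 '[[[[]]][]]': depth seq [1 2 3 4 3 2 1 2 1 0]
  -> pairs=5 depth=4 groups=1 -> yes
String 2 '[][[]][][]': depth seq [1 0 1 2 1 0 1 0 1 0]
  -> pairs=5 depth=2 groups=4 -> no
String 3 '[][][][[]]': depth seq [1 0 1 0 1 0 1 2 1 0]
  -> pairs=5 depth=2 groups=4 -> no
String 4 '[][][[]][]': depth seq [1 0 1 0 1 2 1 0 1 0]
  -> pairs=5 depth=2 groups=4 -> no
String 5 '[[[[[]]]][]]': depth seq [1 2 3 4 5 4 3 2 1 2 1 0]
  -> pairs=6 depth=5 groups=1 -> no
String 6 '[][[][]][[]]': depth seq [1 0 1 2 1 2 1 0 1 2 1 0]
  -> pairs=6 depth=2 groups=3 -> no

Answer: yes no no no no no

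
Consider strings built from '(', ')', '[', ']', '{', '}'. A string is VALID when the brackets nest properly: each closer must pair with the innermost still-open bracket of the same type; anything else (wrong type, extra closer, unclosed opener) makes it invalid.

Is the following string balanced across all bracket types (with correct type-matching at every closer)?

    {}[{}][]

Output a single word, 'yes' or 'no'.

pos 0: push '{'; stack = {
pos 1: '}' matches '{'; pop; stack = (empty)
pos 2: push '['; stack = [
pos 3: push '{'; stack = [{
pos 4: '}' matches '{'; pop; stack = [
pos 5: ']' matches '['; pop; stack = (empty)
pos 6: push '['; stack = [
pos 7: ']' matches '['; pop; stack = (empty)
end: stack empty → VALID
Verdict: properly nested → yes

Answer: yes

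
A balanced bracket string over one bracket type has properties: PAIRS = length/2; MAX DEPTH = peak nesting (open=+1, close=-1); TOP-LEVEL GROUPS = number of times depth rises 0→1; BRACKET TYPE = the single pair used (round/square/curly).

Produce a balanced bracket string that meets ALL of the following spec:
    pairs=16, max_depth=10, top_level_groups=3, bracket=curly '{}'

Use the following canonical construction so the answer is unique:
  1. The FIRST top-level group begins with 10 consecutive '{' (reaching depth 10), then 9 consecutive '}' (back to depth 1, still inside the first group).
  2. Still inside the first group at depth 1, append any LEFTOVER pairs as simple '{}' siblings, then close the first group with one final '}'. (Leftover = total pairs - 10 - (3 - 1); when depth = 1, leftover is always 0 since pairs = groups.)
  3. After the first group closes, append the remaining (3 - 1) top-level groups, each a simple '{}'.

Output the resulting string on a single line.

Spec: pairs=16 depth=10 groups=3
Leftover pairs = 16 - 10 - (3-1) = 4
First group: deep chain of depth 10 + 4 sibling pairs
Remaining 2 groups: simple '{}' each

Answer: {{{{{{{{{{}}}}}}}}}{}{}{}{}}{}{}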